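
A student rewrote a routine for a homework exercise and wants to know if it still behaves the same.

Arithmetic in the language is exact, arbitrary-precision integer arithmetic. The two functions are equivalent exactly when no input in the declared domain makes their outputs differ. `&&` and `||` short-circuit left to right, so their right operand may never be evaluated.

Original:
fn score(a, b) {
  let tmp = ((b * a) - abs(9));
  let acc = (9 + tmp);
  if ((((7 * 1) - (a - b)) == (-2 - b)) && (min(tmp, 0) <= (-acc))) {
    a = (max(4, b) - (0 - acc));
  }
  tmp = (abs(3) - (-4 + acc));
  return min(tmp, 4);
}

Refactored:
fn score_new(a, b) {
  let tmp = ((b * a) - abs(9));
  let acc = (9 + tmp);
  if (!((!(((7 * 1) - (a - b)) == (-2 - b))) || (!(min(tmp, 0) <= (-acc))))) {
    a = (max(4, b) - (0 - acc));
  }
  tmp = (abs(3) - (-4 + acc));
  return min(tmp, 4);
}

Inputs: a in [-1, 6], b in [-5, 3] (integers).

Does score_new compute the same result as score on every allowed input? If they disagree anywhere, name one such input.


The two versions differ — the changes include boolean connective usage differs.
Spot check at a=4, b=-5 — score: tmp=-29, then acc=-20, then ((((7 * 1) - (a - b)) == (-2 - b)) && (min(tmp, 0) <= (-acc))) is false, then tmp=27, then returns 4. score_new: tmp=-29, then acc=-20, then (!((!(((7 * 1) - (a - b)) == (-2 - b))) || (!(min(tmp, 0) <= (-acc))))) is false, then tmp=27, then returns 4. Both give 4.
Sweeping the whole domain (72 inputs) finds no disagreement.
verdict: equivalent


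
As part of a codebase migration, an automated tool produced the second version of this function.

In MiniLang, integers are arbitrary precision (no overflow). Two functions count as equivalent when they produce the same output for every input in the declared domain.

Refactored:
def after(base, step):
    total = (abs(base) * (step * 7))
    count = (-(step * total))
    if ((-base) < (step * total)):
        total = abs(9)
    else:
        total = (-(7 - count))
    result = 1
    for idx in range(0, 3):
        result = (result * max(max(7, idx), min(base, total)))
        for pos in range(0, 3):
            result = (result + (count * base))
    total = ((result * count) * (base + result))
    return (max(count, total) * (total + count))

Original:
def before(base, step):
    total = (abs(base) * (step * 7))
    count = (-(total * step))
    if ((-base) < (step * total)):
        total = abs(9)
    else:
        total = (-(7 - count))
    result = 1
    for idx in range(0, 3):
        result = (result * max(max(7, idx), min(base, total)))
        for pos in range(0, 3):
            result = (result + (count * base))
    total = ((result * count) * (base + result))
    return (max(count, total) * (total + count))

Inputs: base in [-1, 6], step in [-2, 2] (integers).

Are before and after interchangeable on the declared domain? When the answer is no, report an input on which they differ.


This is a faithful refactor — same computation, different form, but the computed results match everywhere.
As a probe, take base=6, step=0: before runs total = 0; count = 0; ((-base) < (step * total)) -> true; total = 9; result = 1; [idx=0]; result = 7; [pos=0]; result = 7; [pos=1]; result = 7; [pos=2]; result = 7; [idx=1]; result = 49; [pos=0]; result = 49; [pos=1]; result = 49; [pos=2]; result = 49; [idx=2]; result = 343; [pos=0]; result = 343; [pos=1]; result = 343; [pos=2]; result = 343; total = 0; return 0; after runs total = 0; count = 0; ((-base) < (step * total)) -> true; total = 9; result = 1; [idx=0]; result = 7; [pos=0]; result = 7; [pos=1]; result = 7; [pos=2]; result = 7; [idx=1]; result = 49; [pos=0]; result = 49; [pos=1]; result = 49; [pos=2]; result = 49; [idx=2]; result = 343; [pos=0]; result = 343; [pos=1]; result = 343; [pos=2]; result = 343; total = 0; return 0; both end at 0.
Sweeping the whole domain (40 inputs) finds no disagreement.
verdict: equivalent


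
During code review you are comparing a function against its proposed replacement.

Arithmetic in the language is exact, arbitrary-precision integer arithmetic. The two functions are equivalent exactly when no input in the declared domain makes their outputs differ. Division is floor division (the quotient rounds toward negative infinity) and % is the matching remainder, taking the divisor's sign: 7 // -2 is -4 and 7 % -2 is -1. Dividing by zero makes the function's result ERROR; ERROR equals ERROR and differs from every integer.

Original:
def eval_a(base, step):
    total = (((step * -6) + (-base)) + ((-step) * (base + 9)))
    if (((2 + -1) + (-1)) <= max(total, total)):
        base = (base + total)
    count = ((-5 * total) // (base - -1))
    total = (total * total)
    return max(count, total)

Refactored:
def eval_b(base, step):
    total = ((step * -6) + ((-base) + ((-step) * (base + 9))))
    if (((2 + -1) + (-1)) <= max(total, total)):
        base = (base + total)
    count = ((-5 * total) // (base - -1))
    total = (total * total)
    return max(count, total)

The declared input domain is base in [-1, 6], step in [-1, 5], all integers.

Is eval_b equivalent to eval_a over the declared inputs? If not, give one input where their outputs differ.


Reading the diff, among the changes: same computation, different form.
As a probe, take base=4, step=1: eval_a runs total=-23, then (((2 + -1) + (-1)) <= max(total, total)) is false, then count=23, then total=529, then returns 529; eval_b runs total=-23, then (((2 + -1) + (-1)) <= max(total, total)) is false, then count=23, then total=529, then returns 529; both end at 529.
Checked all 56 inputs in the declared domain: the outputs agree on every one.
verdict: equivalent


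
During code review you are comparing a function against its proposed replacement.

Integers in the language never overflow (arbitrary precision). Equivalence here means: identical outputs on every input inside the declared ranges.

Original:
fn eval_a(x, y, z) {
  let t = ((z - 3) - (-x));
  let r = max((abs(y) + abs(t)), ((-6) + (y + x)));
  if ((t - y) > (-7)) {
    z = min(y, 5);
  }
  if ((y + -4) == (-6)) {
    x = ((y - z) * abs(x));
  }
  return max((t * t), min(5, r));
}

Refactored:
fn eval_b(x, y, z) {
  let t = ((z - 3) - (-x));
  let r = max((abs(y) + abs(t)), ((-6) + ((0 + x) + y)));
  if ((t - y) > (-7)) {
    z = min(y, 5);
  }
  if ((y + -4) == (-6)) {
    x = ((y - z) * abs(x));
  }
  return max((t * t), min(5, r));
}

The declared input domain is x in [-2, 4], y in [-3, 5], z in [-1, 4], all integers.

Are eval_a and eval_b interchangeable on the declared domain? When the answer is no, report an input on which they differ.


The two versions differ — the changes include constant usage differs; also arithmetic usage differs.
As a probe, take x=3, y=0, z=3: eval_a runs t = 3; r = 3; ((t - y) > (-7)) -> true; z = 0; ((y + -4) == (-6)) -> false; return 9; eval_b runs t = 3; r = 3; ((t - y) > (-7)) -> true; z = 0; ((y + -4) == (-6)) -> false; return 9; both end at 9.
An exhaustive pass over the 378 declared inputs shows identical outputs.
verdict: equivalent


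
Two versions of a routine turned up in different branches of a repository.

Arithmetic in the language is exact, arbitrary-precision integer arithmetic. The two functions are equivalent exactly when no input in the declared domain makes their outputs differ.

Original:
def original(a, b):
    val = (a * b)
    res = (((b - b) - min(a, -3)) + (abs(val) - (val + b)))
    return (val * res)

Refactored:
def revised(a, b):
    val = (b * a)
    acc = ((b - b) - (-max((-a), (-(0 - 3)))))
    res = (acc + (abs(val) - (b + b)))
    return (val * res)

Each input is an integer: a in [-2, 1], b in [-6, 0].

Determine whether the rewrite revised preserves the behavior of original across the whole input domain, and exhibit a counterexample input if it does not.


Try a=-2, b=-6.
original: val=12, then res=9, then returns 108
revised: val=12, then acc=3, then res=27, then returns 324
108 vs 324 — the two versions disagree here.
verdict: not equivalent; witness: a=-2, b=-6


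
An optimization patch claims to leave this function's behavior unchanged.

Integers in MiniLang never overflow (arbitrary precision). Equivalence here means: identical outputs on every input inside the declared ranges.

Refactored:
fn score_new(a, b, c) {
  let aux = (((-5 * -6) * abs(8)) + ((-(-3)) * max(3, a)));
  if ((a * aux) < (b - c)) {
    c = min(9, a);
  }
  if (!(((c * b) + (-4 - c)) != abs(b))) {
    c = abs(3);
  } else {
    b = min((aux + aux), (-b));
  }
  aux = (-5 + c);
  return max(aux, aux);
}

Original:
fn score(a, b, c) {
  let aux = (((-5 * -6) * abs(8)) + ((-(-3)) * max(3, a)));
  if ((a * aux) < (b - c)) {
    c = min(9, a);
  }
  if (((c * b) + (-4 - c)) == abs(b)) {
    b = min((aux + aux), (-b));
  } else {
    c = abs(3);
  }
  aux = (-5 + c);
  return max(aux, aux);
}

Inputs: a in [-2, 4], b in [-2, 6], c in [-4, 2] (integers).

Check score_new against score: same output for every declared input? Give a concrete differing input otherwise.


Run the pair on a=-2, b=-2, c=-4.
score: aux = 249; ((a * aux) < (b - c)) -> true; c = -2; (((c * b) + (-4 - c)) == abs(b)) -> true; b = 2; aux = -7; return -7
score_new: aux = 249; ((a * aux) < (b - c)) -> true; c = -2; (!(((c * b) + (-4 - c)) != abs(b))) -> true; c = 3; aux = -2; return -2
-7 against -2: the behavior changed.
verdict: not equivalent; witness: a=-2, b=-2, c=-4


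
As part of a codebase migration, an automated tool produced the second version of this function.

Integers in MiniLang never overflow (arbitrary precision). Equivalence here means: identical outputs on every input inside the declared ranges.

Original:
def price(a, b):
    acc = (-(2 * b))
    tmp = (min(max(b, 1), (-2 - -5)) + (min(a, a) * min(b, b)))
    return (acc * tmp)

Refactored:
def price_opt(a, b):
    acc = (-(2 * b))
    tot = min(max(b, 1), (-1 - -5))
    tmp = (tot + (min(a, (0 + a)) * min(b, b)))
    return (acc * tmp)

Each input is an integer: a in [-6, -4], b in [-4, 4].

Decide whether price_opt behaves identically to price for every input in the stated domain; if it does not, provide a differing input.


Not equivalent: a=-6, b=4 separates them (168 vs 160).
price: acc becomes -8; next tmp becomes -21; next final value 168
price_opt: acc becomes -8; next tot becomes 4; next tmp becomes -20; next final value 160
verdict: not equivalent; witness: a=-6, b=4


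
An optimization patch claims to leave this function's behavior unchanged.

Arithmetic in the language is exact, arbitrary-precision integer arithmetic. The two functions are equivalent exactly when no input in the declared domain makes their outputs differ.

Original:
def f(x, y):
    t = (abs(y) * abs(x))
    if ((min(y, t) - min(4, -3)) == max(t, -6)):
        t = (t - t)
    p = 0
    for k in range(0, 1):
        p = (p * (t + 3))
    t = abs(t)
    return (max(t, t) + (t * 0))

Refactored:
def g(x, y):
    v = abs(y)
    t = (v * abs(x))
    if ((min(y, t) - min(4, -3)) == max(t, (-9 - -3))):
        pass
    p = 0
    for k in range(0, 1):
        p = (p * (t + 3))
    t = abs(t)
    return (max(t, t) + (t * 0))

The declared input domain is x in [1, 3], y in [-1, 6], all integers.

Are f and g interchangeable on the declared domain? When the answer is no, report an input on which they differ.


Take x=2, y=-1.
f: t := 2 | ((min(y, t) - min(4, -3)) == max(t, -6)): true | t := 0 | p := 0 | iter k=0: | p := 0 | t := 0 | result 0
g: v := 1 | t := 2 | ((min(y, t) - min(4, -3)) == max(t, (-9 - -3))): true | p := 0 | iter k=0: | p := 0 | t := 2 | result 2
0 against 2: the behavior changed.
verdict: not equivalent; witness: x=2, y=-1


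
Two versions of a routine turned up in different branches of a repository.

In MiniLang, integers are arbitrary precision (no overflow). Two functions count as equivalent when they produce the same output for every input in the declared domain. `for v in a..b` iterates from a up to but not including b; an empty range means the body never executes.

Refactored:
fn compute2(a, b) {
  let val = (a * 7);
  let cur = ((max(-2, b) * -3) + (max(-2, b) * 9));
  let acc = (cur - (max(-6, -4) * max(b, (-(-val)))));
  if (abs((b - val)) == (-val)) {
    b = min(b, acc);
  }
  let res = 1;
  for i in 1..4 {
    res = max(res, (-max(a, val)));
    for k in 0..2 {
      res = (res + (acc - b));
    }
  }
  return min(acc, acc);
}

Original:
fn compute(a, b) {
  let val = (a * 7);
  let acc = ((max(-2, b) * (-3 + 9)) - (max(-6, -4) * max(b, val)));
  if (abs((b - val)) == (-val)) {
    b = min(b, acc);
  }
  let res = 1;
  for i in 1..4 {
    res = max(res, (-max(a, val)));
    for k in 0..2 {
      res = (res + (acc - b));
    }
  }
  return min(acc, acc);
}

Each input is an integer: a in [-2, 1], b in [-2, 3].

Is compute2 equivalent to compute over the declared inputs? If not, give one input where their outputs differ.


Changes here: arithmetic usage differs; also constant usage differs; also min/max/abs usage differs; also local variable names differ; also statement counts differ; the full 24-point sweep finds no disagreement.
verdict: equivalent


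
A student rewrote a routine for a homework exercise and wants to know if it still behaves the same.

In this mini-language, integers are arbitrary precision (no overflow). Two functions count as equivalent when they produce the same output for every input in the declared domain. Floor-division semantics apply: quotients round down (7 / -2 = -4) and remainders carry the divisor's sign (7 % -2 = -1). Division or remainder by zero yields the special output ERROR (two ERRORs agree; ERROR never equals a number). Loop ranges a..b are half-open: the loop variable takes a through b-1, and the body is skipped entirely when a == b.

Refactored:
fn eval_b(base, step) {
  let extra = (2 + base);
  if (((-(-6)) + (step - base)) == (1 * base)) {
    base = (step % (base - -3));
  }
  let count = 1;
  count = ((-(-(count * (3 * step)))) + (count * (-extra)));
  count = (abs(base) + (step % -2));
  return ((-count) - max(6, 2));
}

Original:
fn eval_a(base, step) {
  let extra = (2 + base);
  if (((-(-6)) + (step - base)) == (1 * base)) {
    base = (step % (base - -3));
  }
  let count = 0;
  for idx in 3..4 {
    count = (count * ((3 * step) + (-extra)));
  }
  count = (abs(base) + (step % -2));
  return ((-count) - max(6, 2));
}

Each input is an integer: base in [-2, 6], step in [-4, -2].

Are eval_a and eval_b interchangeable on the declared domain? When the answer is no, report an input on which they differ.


Equivalent. The one real change (`0` became `1`) has no effect anywhere in the declared ranges.
Every one of the 27 inputs gives matching results.
As a probe, take base=2, step=-2: eval_a runs extra becomes 4; next (((-(-6)) + (step - base)) == (1 * base)) evaluates to true; next base becomes 3; next count becomes 0; next at idx=3:; next count becomes 0; next count becomes 3; next final value -9; eval_b runs extra becomes 4; next (((-(-6)) + (step - base)) == (1 * base)) evaluates to true; next base becomes 3; next count becomes 1; next count becomes -10; next count becomes 3; next final value -9; both end at -9.
verdict: equivalent


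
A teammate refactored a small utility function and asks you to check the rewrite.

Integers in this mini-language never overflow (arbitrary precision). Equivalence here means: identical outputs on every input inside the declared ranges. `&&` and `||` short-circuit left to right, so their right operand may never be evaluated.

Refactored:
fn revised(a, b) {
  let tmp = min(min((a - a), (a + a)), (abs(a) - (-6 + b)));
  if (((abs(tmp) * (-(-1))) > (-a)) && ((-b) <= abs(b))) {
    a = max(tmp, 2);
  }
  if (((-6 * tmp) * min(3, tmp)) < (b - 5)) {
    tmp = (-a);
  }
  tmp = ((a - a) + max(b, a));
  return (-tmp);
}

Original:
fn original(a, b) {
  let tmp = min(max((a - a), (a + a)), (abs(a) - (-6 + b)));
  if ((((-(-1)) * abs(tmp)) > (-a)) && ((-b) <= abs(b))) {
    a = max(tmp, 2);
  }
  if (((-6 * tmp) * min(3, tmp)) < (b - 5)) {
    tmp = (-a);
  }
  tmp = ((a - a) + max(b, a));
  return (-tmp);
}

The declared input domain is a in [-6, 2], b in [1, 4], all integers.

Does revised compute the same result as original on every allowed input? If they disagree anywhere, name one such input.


Take a=-6, b=1.
original: tmp becomes 0; next ((((-(-1)) * abs(tmp)) > (-a)) && ((-b) <= abs(b))) evaluates to false; next (((-6 * tmp) * min(3, tmp)) < (b - 5)) evaluates to false; next tmp becomes 1; next final value -1
revised: tmp becomes -12; next (((abs(tmp) * (-(-1))) > (-a)) && ((-b) <= abs(b))) evaluates to true; next a becomes 2; next (((-6 * tmp) * min(3, tmp)) < (b - 5)) evaluates to true; next tmp becomes -2; next tmp becomes 2; next final value -2
-1 vs -2 — the two versions disagree here.
verdict: not equivalent; witness: a=-6, b=1


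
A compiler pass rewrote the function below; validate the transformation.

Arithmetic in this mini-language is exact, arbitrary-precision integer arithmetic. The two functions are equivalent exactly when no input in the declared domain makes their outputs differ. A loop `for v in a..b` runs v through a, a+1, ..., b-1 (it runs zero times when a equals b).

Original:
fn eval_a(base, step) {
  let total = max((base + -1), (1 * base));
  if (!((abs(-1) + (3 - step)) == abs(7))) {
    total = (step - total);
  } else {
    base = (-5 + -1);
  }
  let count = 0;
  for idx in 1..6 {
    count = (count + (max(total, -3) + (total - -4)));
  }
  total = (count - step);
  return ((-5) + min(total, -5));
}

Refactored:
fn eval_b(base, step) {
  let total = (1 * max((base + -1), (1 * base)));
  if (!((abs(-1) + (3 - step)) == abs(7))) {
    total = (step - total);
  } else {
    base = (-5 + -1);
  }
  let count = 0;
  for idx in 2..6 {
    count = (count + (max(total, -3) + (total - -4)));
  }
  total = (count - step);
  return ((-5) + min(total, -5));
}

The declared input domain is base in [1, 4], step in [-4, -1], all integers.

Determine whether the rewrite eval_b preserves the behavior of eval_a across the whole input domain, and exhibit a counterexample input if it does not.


These are not equivalent — on base=1, step=-4 the outputs split (-21 vs -17).
eval_a: total=1, then (!((abs(-1) + (3 - step)) == abs(7))) is true, then total=-5, then count=0, then (idx=1), then count=-4, then (idx=2), then count=-8, then (idx=3), then count=-12, then (idx=4), then count=-16, then (idx=5), then count=-20, then total=-16, then returns -21
eval_b: total=1, then (!((abs(-1) + (3 - step)) == abs(7))) is true, then total=-5, then count=0, then (idx=2), then count=-4, then (idx=3), then count=-8, then (idx=4), then count=-12, then (idx=5), then count=-16, then total=-12, then returns -17
verdict: not equivalent; witness: base=1, step=-4


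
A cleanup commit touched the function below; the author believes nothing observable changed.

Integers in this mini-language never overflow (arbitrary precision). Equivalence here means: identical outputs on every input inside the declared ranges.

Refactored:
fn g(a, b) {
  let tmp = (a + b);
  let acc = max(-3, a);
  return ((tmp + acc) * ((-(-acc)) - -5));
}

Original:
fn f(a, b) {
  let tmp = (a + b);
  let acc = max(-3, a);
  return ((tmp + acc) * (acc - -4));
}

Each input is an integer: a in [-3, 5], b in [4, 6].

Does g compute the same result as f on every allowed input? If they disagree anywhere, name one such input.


On input a=-3, b=4, f returns -2 while g returns -4.
verdict: not equivalent; witness: a=-3, b=4


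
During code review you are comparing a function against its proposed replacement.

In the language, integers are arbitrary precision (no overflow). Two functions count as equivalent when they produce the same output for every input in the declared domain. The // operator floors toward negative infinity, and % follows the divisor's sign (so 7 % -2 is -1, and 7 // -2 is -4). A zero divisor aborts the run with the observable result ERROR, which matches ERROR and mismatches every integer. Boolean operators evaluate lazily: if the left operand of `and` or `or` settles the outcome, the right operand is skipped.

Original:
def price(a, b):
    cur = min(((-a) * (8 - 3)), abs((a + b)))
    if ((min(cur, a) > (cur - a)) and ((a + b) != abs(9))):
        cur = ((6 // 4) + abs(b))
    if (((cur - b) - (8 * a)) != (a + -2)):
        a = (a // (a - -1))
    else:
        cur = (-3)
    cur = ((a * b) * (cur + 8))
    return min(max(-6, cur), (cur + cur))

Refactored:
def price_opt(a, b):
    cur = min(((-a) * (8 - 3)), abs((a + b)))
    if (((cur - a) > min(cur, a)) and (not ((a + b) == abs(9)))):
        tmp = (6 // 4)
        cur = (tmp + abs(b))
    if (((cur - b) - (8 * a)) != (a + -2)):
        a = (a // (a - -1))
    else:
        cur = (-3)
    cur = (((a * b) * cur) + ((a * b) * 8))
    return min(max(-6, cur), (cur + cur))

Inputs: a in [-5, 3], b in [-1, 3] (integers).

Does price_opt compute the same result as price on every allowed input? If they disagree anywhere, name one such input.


At a=-5, b=-1: price gives -28, price_opt gives -20.
verdict: not equivalent; witness: a=-5, b=-1


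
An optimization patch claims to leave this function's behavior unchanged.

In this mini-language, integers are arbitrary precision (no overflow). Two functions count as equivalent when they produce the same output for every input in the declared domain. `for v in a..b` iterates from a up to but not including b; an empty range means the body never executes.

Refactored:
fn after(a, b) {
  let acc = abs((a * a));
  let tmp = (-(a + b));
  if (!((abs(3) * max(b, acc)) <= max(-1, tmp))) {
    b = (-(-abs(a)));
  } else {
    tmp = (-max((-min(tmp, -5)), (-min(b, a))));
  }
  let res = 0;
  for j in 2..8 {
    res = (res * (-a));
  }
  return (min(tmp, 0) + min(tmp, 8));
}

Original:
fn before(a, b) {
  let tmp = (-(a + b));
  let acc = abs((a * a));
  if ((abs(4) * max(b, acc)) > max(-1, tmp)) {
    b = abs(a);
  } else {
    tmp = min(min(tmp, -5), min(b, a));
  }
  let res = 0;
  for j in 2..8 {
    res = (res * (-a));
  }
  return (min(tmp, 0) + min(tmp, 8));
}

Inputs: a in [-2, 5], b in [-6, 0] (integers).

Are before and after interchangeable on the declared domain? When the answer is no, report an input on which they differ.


Run the pair on a=-1, b=-2.
before: tmp := 3 | acc := 1 | ((abs(4) * max(b, acc)) > max(-1, tmp)): true | b := 1 | res := 0 | iter j=2: | res := 0 | iter j=3: | res := 0 | iter j=4: | res := 0 | iter j=5: | res := 0 | iter j=6: | res := 0 | iter j=7: | res := 0 | result 3
after: acc := 1 | tmp := 3 | (!((abs(3) * max(b, acc)) <= max(-1, tmp))): false | tmp := -5 | res := 0 | iter j=2: | res := 0 | iter j=3: | res := 0 | iter j=4: | res := 0 | iter j=5: | res := 0 | iter j=6: | res := 0 | iter j=7: | res := 0 | result -10
3 and -10 differ, so these are not the same function on this domain.
verdict: not equivalent; witness: a=-1, b=-2


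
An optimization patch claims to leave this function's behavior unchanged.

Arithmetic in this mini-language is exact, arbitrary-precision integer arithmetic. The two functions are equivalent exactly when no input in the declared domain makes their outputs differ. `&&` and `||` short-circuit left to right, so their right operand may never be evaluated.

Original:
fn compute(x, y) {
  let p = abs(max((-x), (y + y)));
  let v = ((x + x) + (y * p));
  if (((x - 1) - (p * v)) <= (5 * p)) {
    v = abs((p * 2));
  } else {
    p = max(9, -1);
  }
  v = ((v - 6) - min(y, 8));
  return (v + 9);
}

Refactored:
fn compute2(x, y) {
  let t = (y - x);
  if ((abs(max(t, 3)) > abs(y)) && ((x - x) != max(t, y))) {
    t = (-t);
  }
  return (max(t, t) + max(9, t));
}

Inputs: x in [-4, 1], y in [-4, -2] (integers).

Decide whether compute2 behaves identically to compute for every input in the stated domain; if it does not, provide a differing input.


Take x=-4, y=-4.
compute: p=4, then v=-24, then (((x - 1) - (p * v)) <= (5 * p)) is false, then p=9, then v=-26, then returns -17
compute2: t=0, then ((abs(max(t, 3)) > abs(y)) && ((x - x) != max(t, y))) is false, then returns 9
-17 and 9 differ, so these are not the same function on this domain.
verdict: not equivalent; witness: x=-4, y=-4


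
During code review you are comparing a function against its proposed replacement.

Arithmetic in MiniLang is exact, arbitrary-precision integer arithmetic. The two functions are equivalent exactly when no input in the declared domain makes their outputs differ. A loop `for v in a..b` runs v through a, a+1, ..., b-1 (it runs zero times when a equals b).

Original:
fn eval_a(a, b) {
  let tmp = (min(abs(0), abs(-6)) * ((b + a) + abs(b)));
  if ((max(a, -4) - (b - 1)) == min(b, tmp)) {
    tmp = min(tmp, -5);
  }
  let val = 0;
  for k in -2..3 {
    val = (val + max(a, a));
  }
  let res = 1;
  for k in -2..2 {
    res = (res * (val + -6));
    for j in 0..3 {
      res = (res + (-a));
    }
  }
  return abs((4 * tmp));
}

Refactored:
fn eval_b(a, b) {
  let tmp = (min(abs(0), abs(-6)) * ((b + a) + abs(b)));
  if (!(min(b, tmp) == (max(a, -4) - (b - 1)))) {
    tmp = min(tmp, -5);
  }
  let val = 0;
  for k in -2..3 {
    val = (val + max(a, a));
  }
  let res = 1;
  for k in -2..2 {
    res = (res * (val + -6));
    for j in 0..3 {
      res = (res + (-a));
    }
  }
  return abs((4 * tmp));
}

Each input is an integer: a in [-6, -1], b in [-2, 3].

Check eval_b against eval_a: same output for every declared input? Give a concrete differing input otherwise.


On input a=-6, b=-2, eval_a returns 0 while eval_b returns 20.
verdict: not equivalent; witness: a=-6, b=-2


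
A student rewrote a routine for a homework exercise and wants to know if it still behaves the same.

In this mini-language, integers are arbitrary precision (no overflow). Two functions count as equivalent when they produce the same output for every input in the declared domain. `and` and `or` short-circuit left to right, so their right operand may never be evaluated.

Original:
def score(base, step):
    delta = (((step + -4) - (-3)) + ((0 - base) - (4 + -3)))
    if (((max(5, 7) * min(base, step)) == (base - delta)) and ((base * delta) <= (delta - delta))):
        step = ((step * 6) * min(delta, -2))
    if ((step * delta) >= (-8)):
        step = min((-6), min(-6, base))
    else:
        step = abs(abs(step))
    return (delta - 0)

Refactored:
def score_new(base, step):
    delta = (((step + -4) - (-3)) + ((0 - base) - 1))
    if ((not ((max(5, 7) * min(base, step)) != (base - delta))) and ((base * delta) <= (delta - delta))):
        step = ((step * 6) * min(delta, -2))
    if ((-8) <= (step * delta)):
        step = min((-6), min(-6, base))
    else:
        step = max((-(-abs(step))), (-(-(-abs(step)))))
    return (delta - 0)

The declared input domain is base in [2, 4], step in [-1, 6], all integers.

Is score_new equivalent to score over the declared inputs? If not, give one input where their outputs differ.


Side by side, the visible changes include: constant usage differs, and arithmetic usage differs, and comparison usage differs, and boolean connective usage differs, and min/max/abs usage differs.
One worked example (base=4, step=2) — score: delta=-4, then (((max(5, 7) * min(base, step)) == (base - delta)) and ((base * delta) <= (delta - delta))) is false, then ((step * delta) >= (-8)) is true, then step=-6, then returns -4; score_new: delta=-4, then ((not ((max(5, 7) * min(base, step)) != (base - delta))) and ((base * delta) <= (delta - delta))) is false, then ((-8) <= (step * delta)) is true, then step=-6, then returns -4; agreement on -4.
Every one of the 24 inputs gives matching results.
verdict: equivalent


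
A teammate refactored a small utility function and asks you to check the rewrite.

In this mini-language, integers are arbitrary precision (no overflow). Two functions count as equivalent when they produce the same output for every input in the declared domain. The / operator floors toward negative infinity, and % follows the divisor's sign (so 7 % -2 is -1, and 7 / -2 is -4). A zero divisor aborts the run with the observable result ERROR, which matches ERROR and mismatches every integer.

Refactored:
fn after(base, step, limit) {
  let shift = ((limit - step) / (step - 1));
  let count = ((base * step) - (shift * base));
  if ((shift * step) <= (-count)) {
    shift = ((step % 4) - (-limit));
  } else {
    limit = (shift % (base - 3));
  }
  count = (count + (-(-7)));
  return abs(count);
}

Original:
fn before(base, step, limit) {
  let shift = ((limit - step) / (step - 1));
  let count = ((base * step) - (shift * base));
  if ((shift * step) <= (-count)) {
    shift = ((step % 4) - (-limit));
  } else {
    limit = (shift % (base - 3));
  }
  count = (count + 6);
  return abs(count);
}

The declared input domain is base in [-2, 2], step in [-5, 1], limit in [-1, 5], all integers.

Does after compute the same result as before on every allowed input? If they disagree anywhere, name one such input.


Try base=-2, step=-5, limit=-1.
before: shift := -1 | count := 8 | ((shift * step) <= (-count)): false | limit := -1 | count := 14 | result 14
after: shift := -1 | count := 8 | ((shift * step) <= (-count)): false | limit := -1 | count := 15 | result 15
14 and 15 differ, so these are not the same function on this domain.
verdict: not equivalent; witness: base=-2, step=-5, limit=-1


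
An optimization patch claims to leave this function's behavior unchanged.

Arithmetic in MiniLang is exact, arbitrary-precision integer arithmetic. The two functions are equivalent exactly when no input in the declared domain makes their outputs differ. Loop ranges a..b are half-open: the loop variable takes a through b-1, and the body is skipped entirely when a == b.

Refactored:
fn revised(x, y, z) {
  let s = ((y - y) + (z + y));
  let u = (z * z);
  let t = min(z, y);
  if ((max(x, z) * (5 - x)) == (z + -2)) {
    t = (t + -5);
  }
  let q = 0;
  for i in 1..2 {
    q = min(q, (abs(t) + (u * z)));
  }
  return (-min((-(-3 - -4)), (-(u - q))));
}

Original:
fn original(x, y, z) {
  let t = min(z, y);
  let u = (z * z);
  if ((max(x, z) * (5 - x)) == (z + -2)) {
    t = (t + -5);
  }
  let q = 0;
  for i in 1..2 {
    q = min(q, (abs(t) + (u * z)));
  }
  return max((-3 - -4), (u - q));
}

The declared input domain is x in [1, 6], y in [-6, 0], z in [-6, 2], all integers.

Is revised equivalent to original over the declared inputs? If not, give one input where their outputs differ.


The diff adds an assignment to `s` whose value nothing reads, which nothing downstream consumes.
As a probe, take x=2, y=-2, z=-3: original runs t becomes -3; next u becomes 9; next ((max(x, z) * (5 - x)) == (z + -2)) evaluates to false; next q becomes 0; next at i=1:; next q becomes -24; next final value 33; revised runs s becomes -5; next u becomes 9; next t becomes -3; next ((max(x, z) * (5 - x)) == (z + -2)) evaluates to false; next q becomes 0; next at i=1:; next q becomes -24; next final value 33; both end at 33.
Checked all 378 inputs in the declared domain: the outputs agree on every one.
verdict: equivalent


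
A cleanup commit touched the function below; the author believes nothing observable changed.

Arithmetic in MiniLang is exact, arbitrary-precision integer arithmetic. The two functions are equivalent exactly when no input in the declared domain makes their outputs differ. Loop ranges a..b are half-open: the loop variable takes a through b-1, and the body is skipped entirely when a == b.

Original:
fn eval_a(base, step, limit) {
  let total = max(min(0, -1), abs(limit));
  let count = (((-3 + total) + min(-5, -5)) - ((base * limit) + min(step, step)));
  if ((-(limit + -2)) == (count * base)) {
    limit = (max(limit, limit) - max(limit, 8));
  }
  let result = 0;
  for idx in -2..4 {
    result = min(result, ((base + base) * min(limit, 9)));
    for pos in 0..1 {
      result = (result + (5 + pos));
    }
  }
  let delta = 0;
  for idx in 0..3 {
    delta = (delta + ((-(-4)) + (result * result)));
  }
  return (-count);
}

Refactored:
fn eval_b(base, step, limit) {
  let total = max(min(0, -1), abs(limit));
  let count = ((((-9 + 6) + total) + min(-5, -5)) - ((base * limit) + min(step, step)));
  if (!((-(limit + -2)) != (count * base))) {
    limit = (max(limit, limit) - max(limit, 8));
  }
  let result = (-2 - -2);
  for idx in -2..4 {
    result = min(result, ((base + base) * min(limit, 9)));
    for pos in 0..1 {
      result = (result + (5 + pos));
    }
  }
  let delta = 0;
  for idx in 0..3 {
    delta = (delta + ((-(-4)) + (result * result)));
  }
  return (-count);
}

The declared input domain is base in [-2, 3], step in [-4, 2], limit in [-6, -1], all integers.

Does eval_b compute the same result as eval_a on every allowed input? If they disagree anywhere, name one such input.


The two are interchangeable: arithmetic usage differs; also constant usage differs; also boolean connective usage differs; also comparison usage differs, and every declared input agrees.
As a probe, take base=-1, step=-4, limit=-2: eval_a runs total=2, then count=-4, then ((-(limit + -2)) == (count * base)) is true, then limit=-10, then result=0, then (idx=-2), then result=0, then (pos=0), then result=5, then (idx=-1), then result=5, then (pos=0), then result=10, then (idx=0), then result=10, then (pos=0), then result=15, then (idx=1), then result=15, then (pos=0), then result=20, then (idx=2), then result=20, then (pos=0), then result=25, then (idx=3), then result=20, then (pos=0), then result=25, then delta=0, then (idx=0), then delta=629, then (idx=1), then delta=1258, then (idx=2), then delta=1887, then returns 4; eval_b runs total=2, then count=-4, then (!((-(limit + -2)) != (count * base))) is true, then limit=-10, then result=0, then (idx=-2), then result=0, then (pos=0), then result=5, then (idx=-1), then result=5, then (pos=0), then result=10, then (idx=0), then result=10, then (pos=0), then result=15, then (idx=1), then result=15, then (pos=0), then result=20, then (idx=2), then result=20, then (pos=0), then result=25, then (idx=3), then result=20, then (pos=0), then result=25, then delta=0, then (idx=0), then delta=629, then (idx=1), then delta=1258, then (idx=2), then delta=1887, then returns 4; both end at 4.
Checked all 252 inputs in the declared domain: the outputs agree on every one.
verdict: equivalent


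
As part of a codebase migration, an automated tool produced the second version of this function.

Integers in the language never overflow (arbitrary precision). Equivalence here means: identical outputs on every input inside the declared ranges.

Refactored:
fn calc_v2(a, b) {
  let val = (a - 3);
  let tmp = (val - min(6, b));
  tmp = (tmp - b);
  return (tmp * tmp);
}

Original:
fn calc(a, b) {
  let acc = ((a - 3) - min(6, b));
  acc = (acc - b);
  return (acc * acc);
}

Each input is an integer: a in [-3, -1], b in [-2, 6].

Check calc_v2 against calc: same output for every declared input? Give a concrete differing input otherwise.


Changes here: statement counts differ, plus local variable names differ; the full 27-point sweep finds no disagreement.
verdict: equivalent


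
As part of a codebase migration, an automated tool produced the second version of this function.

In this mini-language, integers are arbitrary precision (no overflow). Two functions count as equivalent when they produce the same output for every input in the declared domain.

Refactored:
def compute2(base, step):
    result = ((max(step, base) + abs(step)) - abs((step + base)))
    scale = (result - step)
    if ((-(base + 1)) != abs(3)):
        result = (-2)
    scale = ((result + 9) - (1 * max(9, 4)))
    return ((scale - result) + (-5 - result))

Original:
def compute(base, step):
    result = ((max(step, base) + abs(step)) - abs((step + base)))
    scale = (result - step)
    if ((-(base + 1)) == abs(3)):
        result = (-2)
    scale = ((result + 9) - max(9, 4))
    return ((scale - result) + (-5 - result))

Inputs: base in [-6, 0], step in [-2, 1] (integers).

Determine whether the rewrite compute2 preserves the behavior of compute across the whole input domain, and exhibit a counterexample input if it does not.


Not equivalent: base=-6, step=-2 separates them (3 vs -3).
compute: result=-8, then scale=-6, then ((-(base + 1)) == abs(3)) is false, then scale=-8, then returns 3
compute2: result=-8, then scale=-6, then ((-(base + 1)) != abs(3)) is true, then result=-2, then scale=-2, then returns -3
verdict: not equivalent; witness: base=-6, step=-2


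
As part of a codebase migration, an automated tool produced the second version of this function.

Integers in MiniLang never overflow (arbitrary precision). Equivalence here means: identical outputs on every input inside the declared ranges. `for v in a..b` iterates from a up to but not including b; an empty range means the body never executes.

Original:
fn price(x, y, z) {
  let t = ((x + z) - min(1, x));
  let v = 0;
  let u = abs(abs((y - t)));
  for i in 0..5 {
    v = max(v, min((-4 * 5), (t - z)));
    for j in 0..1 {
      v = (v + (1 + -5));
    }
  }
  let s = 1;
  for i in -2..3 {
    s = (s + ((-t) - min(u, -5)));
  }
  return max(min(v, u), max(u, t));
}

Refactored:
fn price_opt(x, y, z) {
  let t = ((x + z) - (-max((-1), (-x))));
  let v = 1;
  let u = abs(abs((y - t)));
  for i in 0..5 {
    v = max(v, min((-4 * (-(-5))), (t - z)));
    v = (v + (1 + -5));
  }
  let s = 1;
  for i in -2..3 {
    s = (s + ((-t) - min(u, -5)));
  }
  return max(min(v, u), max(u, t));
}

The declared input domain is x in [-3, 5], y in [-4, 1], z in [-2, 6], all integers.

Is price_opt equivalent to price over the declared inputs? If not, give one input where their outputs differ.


The edit looks behavioral (`0` became `1`), but over these ranges it never changes the outcome.
One worked example (x=-1, y=-2, z=5) — price: t=5, then v=0, then u=7, then (i=0), then v=0, then (j=0), then v=-4, then (i=1), then v=-4, then (j=0), then v=-8, then (i=2), then v=-8, then (j=0), then v=-12, then (i=3), then v=-12, then (j=0), then v=-16, then (i=4), then v=-16, then (j=0), then v=-20, then s=1, then (i=-2), then s=1, then (i=-1), then s=1, then (i=0), then s=1, then (i=1), then s=1, then (i=2), then s=1, then returns 7; price_opt: t=5, then v=1, then u=7, then (i=0), then v=1, then v=-3, then (i=1), then v=-3, then v=-7, then (i=2), then v=-7, then v=-11, then (i=3), then v=-11, then v=-15, then (i=4), then v=-15, then v=-19, then s=1, then (i=-2), then s=1, then (i=-1), then s=1, then (i=0), then s=1, then (i=1), then s=1, then (i=2), then s=1, then returns 7; agreement on 7.
Every one of the 486 inputs gives matching results.
verdict: equivalent


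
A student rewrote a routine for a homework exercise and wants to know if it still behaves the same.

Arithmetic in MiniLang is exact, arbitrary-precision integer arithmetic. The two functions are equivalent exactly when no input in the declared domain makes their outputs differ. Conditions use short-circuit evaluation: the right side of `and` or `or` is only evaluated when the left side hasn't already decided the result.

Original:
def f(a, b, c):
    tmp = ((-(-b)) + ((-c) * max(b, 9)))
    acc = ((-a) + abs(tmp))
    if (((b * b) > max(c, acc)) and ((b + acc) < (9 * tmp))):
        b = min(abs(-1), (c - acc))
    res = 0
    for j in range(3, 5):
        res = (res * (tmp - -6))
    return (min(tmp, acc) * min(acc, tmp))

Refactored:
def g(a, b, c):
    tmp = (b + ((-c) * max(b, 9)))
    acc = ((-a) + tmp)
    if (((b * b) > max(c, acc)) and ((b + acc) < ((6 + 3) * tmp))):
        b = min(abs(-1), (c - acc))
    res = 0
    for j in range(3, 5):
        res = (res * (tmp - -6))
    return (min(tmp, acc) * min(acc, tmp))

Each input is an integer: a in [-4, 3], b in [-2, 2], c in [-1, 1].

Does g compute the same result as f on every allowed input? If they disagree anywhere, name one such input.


Run the pair on a=1, b=-2, c=0.
f: tmp = -2; acc = 1; (((b * b) > max(c, acc)) and ((b + acc) < (9 * tmp))) -> false; res = 0; [j=3]; res = 0; [j=4]; res = 0; return 4
g: tmp = -2; acc = -3; (((b * b) > max(c, acc)) and ((b + acc) < ((6 + 3) * tmp))) -> false; res = 0; [j=3]; res = 0; [j=4]; res = 0; return 9
4 and 9 differ, so these are not the same function on this domain.
verdict: not equivalent; witness: a=1, b=-2, c=0


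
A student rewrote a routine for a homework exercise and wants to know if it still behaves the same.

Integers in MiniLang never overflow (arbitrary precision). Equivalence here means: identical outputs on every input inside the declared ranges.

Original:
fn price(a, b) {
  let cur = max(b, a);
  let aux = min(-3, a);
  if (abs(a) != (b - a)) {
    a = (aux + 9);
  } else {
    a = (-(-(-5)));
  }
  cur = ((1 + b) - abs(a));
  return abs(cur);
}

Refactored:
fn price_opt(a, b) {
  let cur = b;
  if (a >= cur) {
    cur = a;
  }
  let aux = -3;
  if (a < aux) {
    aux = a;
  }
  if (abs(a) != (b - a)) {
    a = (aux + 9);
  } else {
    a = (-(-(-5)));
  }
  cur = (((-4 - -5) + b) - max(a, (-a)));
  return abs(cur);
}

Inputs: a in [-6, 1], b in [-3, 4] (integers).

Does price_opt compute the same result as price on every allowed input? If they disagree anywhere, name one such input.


The suspicious-looking change has no observable effect anywhere in the declared ranges.
Tracing a=1, b=4: price: cur becomes 4; next aux becomes -3; next (abs(a) != (b - a)) evaluates to true; next a becomes 6; next cur becomes -1; next final value 1 | price_opt: cur becomes 4; next (a >= cur) evaluates to false; next aux becomes -3; next (a < aux) evaluates to false; next (abs(a) != (b - a)) evaluates to true; next a becomes 6; next cur becomes -1; next final value 1 — matching result 1.
Sweeping the whole domain (64 inputs) finds no disagreement.
verdict: equivalent
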